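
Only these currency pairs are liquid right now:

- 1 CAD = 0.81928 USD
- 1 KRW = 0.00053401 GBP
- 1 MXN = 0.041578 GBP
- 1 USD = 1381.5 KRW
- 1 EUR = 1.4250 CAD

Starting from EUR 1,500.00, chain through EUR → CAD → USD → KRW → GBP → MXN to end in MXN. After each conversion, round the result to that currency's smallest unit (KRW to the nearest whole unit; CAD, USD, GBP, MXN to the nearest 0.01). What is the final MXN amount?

EUR 1,500.00 × 1.4250 = CAD 2,137.50
CAD 2,137.50 × 0.81928 = USD 1,751.21
USD 1,751.21 × 1381.5 = KRW 2,419,297
KRW 2,419,297 × 0.00053401 = GBP 1,291.93
GBP 1,291.93 ÷ 0.041578 = MXN 31,072.44

MXN 31,072.44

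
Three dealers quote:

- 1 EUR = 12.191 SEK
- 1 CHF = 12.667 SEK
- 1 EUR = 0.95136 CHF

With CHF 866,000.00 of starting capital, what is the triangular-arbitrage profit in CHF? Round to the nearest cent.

Profitable loop is CHF → EUR → SEK → CHF:
CHF 866,000.00 ÷ 0.95136 = EUR 910,275.82
EUR 910,275.82 × 12.191 = SEK 11,097,172.47
SEK 11,097,172.47 ÷ 12.667 = CHF 876,069.51
Profit = CHF 876,069.51 − CHF 866,000.00

Profit: CHF 10,069.51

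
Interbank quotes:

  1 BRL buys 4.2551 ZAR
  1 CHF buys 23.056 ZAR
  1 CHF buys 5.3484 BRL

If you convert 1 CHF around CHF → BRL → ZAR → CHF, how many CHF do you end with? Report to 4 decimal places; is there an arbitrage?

0.9871 (arbitrage exists)

Around CHF → BRL → ZAR → CHF: 1 × 5.3484 × 4.2551 ÷ 23.056 = 0.987074
Product < 1; profitable direction is CHF → ZAR → BRL → CHF.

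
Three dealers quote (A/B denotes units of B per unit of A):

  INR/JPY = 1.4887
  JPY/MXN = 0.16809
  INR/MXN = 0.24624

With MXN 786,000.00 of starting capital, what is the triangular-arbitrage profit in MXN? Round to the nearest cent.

Profit: MXN 12,753.93

Profitable loop is MXN → INR → JPY → MXN:
MXN 786,000.00 ÷ 0.24624 = INR 3,192,007.80
INR 3,192,007.80 × 1.4887 = JPY 4,751,942
JPY 4,751,942 × 0.16809 = MXN 798,753.93
Profit = MXN 798,753.93 − MXN 786,000.00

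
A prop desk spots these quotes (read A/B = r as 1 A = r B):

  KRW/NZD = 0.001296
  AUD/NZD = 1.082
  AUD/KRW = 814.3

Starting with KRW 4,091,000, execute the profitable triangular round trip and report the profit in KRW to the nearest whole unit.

Profit: KRW 103,375

Profitable loop is KRW → AUD → NZD → KRW:
KRW 4,091,000 ÷ 814.3 = AUD 5,023.95
AUD 5,023.95 × 1.082 = NZD 5,435.91
NZD 5,435.91 ÷ 0.001296 = KRW 4,194,375
Profit = KRW 4,194,375 − KRW 4,091,000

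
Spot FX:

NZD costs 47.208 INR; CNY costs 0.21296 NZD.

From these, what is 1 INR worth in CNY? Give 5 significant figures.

1 INR ÷ 47.208 = 0.0211829 NZD
0.0211829 NZD ÷ 0.21296 = 0.0994687 CNY

INR/CNY = 0.099469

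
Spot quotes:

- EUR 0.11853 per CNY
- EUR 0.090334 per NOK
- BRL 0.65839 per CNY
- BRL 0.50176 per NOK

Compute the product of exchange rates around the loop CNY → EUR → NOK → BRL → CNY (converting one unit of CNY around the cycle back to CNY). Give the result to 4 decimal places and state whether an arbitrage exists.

1.0000 (no arbitrage)

Around CNY → EUR → NOK → BRL → CNY: 1 × 0.11853 ÷ 0.090334 × 0.50176 ÷ 0.65839 = 0.999977
Product ≈ 1 (deviation 0.002%, within rounding noise).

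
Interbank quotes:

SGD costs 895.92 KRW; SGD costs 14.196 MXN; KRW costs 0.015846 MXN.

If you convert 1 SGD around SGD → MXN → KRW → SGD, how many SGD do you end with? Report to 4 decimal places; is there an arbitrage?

Around SGD → MXN → KRW → SGD: 1 × 14.196 ÷ 0.015846 ÷ 895.92 = 0.999947
Product ≈ 1 (deviation 0.005%, within rounding noise).

0.9999 (no arbitrage)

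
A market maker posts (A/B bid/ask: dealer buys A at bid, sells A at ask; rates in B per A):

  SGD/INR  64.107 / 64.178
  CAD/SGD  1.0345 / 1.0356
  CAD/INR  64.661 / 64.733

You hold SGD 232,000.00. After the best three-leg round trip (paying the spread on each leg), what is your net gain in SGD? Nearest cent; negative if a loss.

Best loop SGD → INR → CAD → SGD:
SGD 232,000.00 × 64.107 (sell SGD at bid) = INR 14,872,824.00
INR 14,872,824.00 ÷ 64.733 (buy CAD at ask) = CAD 229,756.45
CAD 229,756.45 × 1.0345 (sell CAD at bid) = SGD 237,683.04

Net profit: SGD 5,683.04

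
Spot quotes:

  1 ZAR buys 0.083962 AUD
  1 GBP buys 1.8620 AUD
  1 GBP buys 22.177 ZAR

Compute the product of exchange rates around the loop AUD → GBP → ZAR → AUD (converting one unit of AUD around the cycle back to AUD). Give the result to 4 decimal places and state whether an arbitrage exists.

Around AUD → GBP → ZAR → AUD: 1 ÷ 1.8620 × 22.177 × 0.083962 = 1.000014
Product ≈ 1 (deviation 0.001%, within rounding noise).

1.0000 (no arbitrage)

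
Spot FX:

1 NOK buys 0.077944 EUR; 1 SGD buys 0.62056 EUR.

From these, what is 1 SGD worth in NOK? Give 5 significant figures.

1 SGD × 0.62056 = 0.62056 EUR
0.62056 EUR ÷ 0.077944 = 7.96161 NOK

SGD/NOK = 7.9616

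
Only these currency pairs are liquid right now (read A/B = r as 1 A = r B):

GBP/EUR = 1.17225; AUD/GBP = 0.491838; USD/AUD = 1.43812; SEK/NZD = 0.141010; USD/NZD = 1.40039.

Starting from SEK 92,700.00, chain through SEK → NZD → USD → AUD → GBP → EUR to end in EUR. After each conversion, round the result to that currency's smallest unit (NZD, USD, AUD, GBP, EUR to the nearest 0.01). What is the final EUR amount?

EUR 7,739.59

SEK 92,700.00 × 0.141010 = NZD 13,071.63
NZD 13,071.63 ÷ 1.40039 = USD 9,334.28
USD 9,334.28 × 1.43812 = AUD 13,423.81
AUD 13,423.81 × 0.491838 = GBP 6,602.34
GBP 6,602.34 × 1.17225 = EUR 7,739.59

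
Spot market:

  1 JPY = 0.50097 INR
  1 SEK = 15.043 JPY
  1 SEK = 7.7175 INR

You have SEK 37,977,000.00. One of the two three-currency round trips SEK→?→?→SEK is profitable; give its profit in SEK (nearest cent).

Profitable loop is SEK → INR → JPY → SEK:
SEK 37,977,000.00 × 7.7175 = INR 293,087,497.50
INR 293,087,497.50 ÷ 0.50097 = JPY 585,040,017
JPY 585,040,017 ÷ 15.043 = SEK 38,891,179.78
Profit = SEK 38,891,179.78 − SEK 37,977,000.00

Profit: SEK 914,179.78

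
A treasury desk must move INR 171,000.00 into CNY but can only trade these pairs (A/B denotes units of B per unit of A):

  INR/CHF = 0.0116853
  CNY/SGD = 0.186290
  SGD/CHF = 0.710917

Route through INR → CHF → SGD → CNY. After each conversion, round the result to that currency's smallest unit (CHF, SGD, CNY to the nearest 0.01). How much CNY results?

INR 171,000.00 × 0.0116853 = CHF 1,998.19
CHF 1,998.19 ÷ 0.710917 = SGD 2,810.72
SGD 2,810.72 ÷ 0.186290 = CNY 15,087.87

CNY 15,087.87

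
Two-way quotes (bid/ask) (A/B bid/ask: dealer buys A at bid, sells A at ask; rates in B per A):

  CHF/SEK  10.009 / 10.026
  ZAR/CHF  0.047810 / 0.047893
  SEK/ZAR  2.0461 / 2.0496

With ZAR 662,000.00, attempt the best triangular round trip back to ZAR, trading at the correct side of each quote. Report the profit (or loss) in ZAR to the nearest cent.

Net profit: ZAR 10,649.98

Best loop ZAR → SEK → CHF → ZAR:
ZAR 662,000.00 ÷ 2.0496 (buy SEK at ask) = SEK 322,989.85
SEK 322,989.85 ÷ 10.026 (buy CHF at ask) = CHF 32,215.23
CHF 32,215.23 ÷ 0.047893 (buy ZAR at ask) = ZAR 672,649.98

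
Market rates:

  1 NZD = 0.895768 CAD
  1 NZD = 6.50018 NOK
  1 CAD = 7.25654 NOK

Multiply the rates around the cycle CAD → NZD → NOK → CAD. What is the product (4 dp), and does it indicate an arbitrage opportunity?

Around CAD → NZD → NOK → CAD: 1 ÷ 0.895768 × 6.50018 ÷ 7.25654 = 1.000001
Product ≈ 1 (deviation 0.000%, within rounding noise).

1.0000 (no arbitrage)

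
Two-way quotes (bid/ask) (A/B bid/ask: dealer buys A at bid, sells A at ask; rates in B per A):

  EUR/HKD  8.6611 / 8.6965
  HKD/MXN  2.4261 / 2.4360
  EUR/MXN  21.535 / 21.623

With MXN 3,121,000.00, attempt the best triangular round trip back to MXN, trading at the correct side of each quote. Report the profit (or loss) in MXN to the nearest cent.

Net profit: MXN 51,611.25

Best loop MXN → HKD → EUR → MXN:
MXN 3,121,000.00 ÷ 2.4360 (buy HKD at ask) = HKD 1,281,198.69
HKD 1,281,198.69 ÷ 8.6965 (buy EUR at ask) = EUR 147,323.48
EUR 147,323.48 × 21.535 (sell EUR at bid) = MXN 3,172,611.25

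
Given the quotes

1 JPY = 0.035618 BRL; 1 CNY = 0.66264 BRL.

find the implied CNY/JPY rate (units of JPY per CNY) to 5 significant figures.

1 CNY × 0.66264 = 0.66264 BRL
0.66264 BRL ÷ 0.035618 = 18.6041 JPY

CNY/JPY = 18.604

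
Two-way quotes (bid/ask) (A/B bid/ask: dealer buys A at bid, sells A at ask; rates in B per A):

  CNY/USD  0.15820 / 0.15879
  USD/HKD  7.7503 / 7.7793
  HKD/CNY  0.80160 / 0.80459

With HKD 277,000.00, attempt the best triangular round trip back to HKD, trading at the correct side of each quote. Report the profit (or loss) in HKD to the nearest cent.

Net profit: HKD 1,702.89

Best loop HKD → USD → CNY → HKD:
HKD 277,000.00 ÷ 7.7793 (buy USD at ask) = USD 35,607.32
USD 35,607.32 ÷ 0.15879 (buy CNY at ask) = CNY 224,241.56
CNY 224,241.56 ÷ 0.80459 (buy HKD at ask) = HKD 278,702.89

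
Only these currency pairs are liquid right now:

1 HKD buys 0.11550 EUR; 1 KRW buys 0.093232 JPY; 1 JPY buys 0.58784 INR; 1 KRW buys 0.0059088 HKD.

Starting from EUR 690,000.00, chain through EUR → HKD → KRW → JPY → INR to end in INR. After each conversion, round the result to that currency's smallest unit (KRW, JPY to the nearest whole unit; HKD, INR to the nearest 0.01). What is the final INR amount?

INR 55,410,485.00

EUR 690,000.00 ÷ 0.11550 = HKD 5,974,025.97
HKD 5,974,025.97 ÷ 0.0059088 = KRW 1,011,038,785
KRW 1,011,038,785 × 0.093232 = JPY 94,261,168
JPY 94,261,168 × 0.58784 = INR 55,410,485.00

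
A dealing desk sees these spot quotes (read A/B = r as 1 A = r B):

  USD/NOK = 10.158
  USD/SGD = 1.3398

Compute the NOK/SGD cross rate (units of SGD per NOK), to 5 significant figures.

NOK/SGD = 0.13190

1 NOK ÷ 10.158 = 0.0984446 USD
0.0984446 USD × 1.3398 = 0.131896 SGD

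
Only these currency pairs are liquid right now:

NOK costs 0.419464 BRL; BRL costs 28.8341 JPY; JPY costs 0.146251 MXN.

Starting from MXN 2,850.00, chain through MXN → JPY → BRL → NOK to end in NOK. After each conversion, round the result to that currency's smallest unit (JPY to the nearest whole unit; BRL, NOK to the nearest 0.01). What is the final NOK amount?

MXN 2,850.00 ÷ 0.146251 = JPY 19,487
JPY 19,487 ÷ 28.8341 = BRL 675.83
BRL 675.83 ÷ 0.419464 = NOK 1,611.18

NOK 1,611.18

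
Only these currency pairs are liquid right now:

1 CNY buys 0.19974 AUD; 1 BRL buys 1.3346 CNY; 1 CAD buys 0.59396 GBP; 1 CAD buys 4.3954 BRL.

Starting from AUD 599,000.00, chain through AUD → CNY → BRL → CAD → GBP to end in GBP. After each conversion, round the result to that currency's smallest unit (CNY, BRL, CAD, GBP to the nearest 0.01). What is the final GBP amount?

AUD 599,000.00 ÷ 0.19974 = CNY 2,998,898.57
CNY 2,998,898.57 ÷ 1.3346 = BRL 2,247,039.24
BRL 2,247,039.24 ÷ 4.3954 = CAD 511,225.20
CAD 511,225.20 × 0.59396 = GBP 303,647.32

GBP 303,647.32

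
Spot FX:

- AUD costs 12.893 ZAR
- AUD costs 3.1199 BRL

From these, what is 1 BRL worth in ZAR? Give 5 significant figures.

1 BRL ÷ 3.1199 = 0.320523 AUD
0.320523 AUD × 12.893 = 4.1325 ZAR

BRL/ZAR = 4.1325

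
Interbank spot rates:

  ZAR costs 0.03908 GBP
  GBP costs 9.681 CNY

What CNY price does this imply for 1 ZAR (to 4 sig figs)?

ZAR/CNY = 0.3783

1 ZAR × 0.03908 = 0.03908 GBP
0.03908 GBP × 9.681 = 0.378333 CNY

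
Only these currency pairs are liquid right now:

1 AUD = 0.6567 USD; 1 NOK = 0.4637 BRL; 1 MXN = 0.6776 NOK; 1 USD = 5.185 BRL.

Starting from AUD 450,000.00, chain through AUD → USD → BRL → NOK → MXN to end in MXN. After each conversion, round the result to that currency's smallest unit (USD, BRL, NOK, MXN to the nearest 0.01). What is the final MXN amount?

MXN 4,876,607.44

AUD 450,000.00 × 0.6567 = USD 295,515.00
USD 295,515.00 × 5.185 = BRL 1,532,245.27
BRL 1,532,245.27 ÷ 0.4637 = NOK 3,304,389.20
NOK 3,304,389.20 ÷ 0.6776 = MXN 4,876,607.44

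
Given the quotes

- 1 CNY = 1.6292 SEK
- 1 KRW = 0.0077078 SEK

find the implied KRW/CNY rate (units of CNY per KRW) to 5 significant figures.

1 KRW × 0.0077078 = 0.0077078 SEK
0.0077078 SEK ÷ 1.6292 = 0.00473103 CNY

KRW/CNY = 0.0047310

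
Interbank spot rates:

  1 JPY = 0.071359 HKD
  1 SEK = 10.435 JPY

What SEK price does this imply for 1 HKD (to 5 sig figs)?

1 HKD ÷ 0.071359 = 14.0136 JPY
14.0136 JPY ÷ 10.435 = 1.34295 SEK

HKD/SEK = 1.3429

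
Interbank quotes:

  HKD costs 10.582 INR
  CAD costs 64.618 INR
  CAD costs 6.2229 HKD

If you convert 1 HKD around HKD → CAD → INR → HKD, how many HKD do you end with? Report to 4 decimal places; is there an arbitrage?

Around HKD → CAD → INR → HKD: 1 ÷ 6.2229 × 64.618 ÷ 10.582 = 0.981280
Product < 1; profitable direction is HKD → INR → CAD → HKD.

0.9813 (arbitrage exists)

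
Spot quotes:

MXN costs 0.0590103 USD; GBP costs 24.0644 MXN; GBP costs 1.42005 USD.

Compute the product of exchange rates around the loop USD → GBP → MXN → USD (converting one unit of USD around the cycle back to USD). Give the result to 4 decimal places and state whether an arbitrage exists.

1.0000 (no arbitrage)

Around USD → GBP → MXN → USD: 1 ÷ 1.42005 × 24.0644 × 0.0590103 = 0.999998
Product ≈ 1 (deviation 0.000%, within rounding noise).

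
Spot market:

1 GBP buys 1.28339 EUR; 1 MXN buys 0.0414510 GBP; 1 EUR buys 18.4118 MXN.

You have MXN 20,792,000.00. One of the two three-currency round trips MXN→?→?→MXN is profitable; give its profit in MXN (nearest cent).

Profitable loop is MXN → EUR → GBP → MXN:
MXN 20,792,000.00 ÷ 18.4118 = EUR 1,129,275.79
EUR 1,129,275.79 ÷ 1.28339 = GBP 879,916.31
GBP 879,916.31 ÷ 0.0414510 = MXN 21,227,866.83
Profit = MXN 21,227,866.83 − MXN 20,792,000.00

Profit: MXN 435,866.83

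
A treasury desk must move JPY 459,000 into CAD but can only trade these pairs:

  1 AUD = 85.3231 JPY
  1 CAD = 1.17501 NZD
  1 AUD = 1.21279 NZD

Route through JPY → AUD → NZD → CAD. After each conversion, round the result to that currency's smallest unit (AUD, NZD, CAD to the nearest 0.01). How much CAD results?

CAD 5,552.51

JPY 459,000 ÷ 85.3231 = AUD 5,379.55
AUD 5,379.55 × 1.21279 = NZD 6,524.26
NZD 6,524.26 ÷ 1.17501 = CAD 5,552.51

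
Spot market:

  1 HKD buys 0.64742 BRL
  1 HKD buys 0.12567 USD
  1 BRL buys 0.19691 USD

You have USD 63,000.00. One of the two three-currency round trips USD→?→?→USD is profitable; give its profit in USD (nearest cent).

Profitable loop is USD → HKD → BRL → USD:
USD 63,000.00 ÷ 0.12567 = HKD 501,312.96
HKD 501,312.96 × 0.64742 = BRL 324,560.04
BRL 324,560.04 × 0.19691 = USD 63,909.12
Profit = USD 63,909.12 − USD 63,000.00

Profit: USD 909.12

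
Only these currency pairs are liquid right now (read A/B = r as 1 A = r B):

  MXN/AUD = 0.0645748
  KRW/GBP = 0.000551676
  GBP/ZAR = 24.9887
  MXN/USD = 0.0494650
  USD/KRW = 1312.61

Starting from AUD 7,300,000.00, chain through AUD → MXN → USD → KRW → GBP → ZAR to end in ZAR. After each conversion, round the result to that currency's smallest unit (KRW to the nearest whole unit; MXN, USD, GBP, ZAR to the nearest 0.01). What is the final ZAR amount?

ZAR 101,186,195.16

AUD 7,300,000.00 ÷ 0.0645748 = MXN 113,047,194.88
MXN 113,047,194.88 × 0.0494650 = USD 5,591,879.49
USD 5,591,879.49 × 1312.61 = KRW 7,339,956,937
KRW 7,339,956,937 × 0.000551676 = GBP 4,049,278.08
GBP 4,049,278.08 × 24.9887 = ZAR 101,186,195.16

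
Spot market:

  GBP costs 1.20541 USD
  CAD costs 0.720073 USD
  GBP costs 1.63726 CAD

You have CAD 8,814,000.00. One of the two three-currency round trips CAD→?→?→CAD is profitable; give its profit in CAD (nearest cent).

Profitable loop is CAD → GBP → USD → CAD:
CAD 8,814,000.00 ÷ 1.63726 = GBP 5,383,384.43
GBP 5,383,384.43 × 1.20541 = USD 6,489,185.43
USD 6,489,185.43 ÷ 0.720073 = CAD 9,011,843.84
Profit = CAD 9,011,843.84 − CAD 8,814,000.00

Profit: CAD 197,843.84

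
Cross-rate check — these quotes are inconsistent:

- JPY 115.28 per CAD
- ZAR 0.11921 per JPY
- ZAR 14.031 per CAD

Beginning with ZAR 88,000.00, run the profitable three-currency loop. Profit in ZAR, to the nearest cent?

Profitable loop is ZAR → JPY → CAD → ZAR:
ZAR 88,000.00 ÷ 0.11921 = JPY 738,193
JPY 738,193 ÷ 115.28 = CAD 6,403.48
CAD 6,403.48 × 14.031 = ZAR 89,847.22
Profit = ZAR 89,847.22 − ZAR 88,000.00

Profit: ZAR 1,847.22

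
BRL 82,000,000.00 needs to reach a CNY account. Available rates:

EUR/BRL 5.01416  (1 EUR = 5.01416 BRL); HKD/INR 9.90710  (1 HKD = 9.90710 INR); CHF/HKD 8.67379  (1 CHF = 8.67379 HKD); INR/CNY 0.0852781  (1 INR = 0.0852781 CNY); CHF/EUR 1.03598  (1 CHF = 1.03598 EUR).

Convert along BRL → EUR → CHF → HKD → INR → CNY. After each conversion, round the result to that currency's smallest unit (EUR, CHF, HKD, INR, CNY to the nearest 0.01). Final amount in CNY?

CNY 115,679,728.01

BRL 82,000,000.00 ÷ 5.01416 = EUR 16,353,686.36
EUR 16,353,686.36 ÷ 1.03598 = CHF 15,785,716.29
CHF 15,785,716.29 × 8.67379 = HKD 136,921,988.10
HKD 136,921,988.10 × 9.90710 = INR 1,356,499,828.31
INR 1,356,499,828.31 × 0.0852781 = CNY 115,679,728.01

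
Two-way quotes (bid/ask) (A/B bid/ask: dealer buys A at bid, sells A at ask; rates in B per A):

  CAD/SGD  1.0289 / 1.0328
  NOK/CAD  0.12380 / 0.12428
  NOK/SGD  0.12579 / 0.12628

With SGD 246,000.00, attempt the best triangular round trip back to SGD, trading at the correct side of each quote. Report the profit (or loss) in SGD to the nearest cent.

Net profit: SGD 2,138.61

Best loop SGD → NOK → CAD → SGD:
SGD 246,000.00 ÷ 0.12628 (buy NOK at ask) = NOK 1,948,051.95
NOK 1,948,051.95 × 0.12380 (sell NOK at bid) = CAD 241,168.83
CAD 241,168.83 × 1.0289 (sell CAD at bid) = SGD 248,138.61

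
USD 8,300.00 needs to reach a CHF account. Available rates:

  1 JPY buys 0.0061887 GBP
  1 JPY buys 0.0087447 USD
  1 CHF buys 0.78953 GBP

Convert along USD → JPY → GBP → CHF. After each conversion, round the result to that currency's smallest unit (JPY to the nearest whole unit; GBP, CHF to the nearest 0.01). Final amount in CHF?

USD 8,300.00 ÷ 0.0087447 = JPY 949,146
JPY 949,146 × 0.0061887 = GBP 5,873.98
GBP 5,873.98 ÷ 0.78953 = CHF 7,439.84

CHF 7,439.84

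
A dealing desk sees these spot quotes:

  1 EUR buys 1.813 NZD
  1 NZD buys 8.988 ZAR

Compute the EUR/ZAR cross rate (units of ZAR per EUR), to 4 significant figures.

1 EUR × 1.813 = 1.813 NZD
1.813 NZD × 8.988 = 16.2952 ZAR

EUR/ZAR = 16.30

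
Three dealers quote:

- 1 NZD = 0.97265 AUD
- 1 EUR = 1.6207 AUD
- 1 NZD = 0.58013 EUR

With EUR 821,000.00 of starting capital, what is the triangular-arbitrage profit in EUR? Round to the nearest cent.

Profitable loop is EUR → NZD → AUD → EUR:
EUR 821,000.00 ÷ 0.58013 = NZD 1,415,200.04
NZD 1,415,200.04 × 0.97265 = AUD 1,376,494.32
AUD 1,376,494.32 ÷ 1.6207 = EUR 849,320.86
Profit = EUR 849,320.86 − EUR 821,000.00

Profit: EUR 28,320.86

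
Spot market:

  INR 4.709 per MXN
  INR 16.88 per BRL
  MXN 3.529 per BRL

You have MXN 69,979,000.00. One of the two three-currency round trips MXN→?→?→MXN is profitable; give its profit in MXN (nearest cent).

Profit: MXN 1,103,030.57

Profitable loop is MXN → BRL → INR → MXN:
MXN 69,979,000.00 ÷ 3.529 = BRL 19,829,696.80
BRL 19,829,696.80 × 16.88 = INR 334,725,281.95
INR 334,725,281.95 ÷ 4.709 = MXN 71,082,030.57
Profit = MXN 71,082,030.57 − MXN 69,979,000.00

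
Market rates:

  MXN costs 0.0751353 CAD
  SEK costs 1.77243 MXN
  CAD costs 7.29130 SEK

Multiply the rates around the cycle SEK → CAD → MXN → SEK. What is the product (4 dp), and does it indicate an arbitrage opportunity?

Around SEK → CAD → MXN → SEK: 1 ÷ 7.29130 ÷ 0.0751353 ÷ 1.77243 = 1.029869
Product > 1; profitable direction is SEK → CAD → MXN → SEK.

1.0299 (arbitrage exists)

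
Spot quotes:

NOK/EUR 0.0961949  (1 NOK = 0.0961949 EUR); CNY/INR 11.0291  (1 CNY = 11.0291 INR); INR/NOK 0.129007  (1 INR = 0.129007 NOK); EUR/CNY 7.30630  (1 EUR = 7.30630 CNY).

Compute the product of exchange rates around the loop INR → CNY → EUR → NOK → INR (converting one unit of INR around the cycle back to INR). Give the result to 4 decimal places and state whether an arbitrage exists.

1.0000 (no arbitrage)

Around INR → CNY → EUR → NOK → INR: 1 ÷ 11.0291 ÷ 7.30630 ÷ 0.0961949 ÷ 0.129007 = 0.999993
Product ≈ 1 (deviation 0.001%, within rounding noise).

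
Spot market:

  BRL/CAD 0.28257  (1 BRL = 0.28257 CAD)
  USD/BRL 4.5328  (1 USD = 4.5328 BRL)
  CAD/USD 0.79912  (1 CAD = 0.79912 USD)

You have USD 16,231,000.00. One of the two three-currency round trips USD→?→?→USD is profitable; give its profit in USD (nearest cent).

Profit: USD 382,069.68

Profitable loop is USD → BRL → CAD → USD:
USD 16,231,000.00 × 4.5328 = BRL 73,571,876.80
BRL 73,571,876.80 × 0.28257 = CAD 20,789,205.23
CAD 20,789,205.23 × 0.79912 = USD 16,613,069.68
Profit = USD 16,613,069.68 − USD 16,231,000.00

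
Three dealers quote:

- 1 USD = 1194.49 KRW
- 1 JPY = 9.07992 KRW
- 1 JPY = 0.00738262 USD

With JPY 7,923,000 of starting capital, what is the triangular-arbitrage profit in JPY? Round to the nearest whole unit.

Profit: JPY 234,905

Profitable loop is JPY → KRW → USD → JPY:
JPY 7,923,000 × 9.07992 = KRW 71,940,206
KRW 71,940,206 ÷ 1194.49 = USD 60,226.71
USD 60,226.71 ÷ 0.00738262 = JPY 8,157,905
Profit = JPY 8,157,905 − JPY 7,923,000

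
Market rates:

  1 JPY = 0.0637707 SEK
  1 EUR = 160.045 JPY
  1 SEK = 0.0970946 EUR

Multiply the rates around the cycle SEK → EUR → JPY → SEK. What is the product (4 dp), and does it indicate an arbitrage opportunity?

Around SEK → EUR → JPY → SEK: 1 × 0.0970946 × 160.045 × 0.0637707 = 0.990965
Product < 1; profitable direction is SEK → JPY → EUR → SEK.

0.9910 (arbitrage exists)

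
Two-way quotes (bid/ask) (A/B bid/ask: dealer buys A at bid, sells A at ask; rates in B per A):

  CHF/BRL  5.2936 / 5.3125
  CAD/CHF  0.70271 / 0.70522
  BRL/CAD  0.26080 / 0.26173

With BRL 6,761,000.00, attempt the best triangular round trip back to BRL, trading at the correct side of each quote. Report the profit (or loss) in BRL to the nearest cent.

Best loop BRL → CHF → CAD → BRL:
BRL 6,761,000.00 ÷ 5.3125 (buy CHF at ask) = CHF 1,272,658.82
CHF 1,272,658.82 ÷ 0.70522 (buy CAD at ask) = CAD 1,804,626.67
CAD 1,804,626.67 ÷ 0.26173 (buy BRL at ask) = BRL 6,894,993.60

Net profit: BRL 133,993.60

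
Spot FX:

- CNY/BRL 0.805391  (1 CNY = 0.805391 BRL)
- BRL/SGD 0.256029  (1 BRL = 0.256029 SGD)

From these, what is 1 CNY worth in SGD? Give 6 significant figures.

1 CNY × 0.805391 = 0.805391 BRL
0.805391 BRL × 0.256029 = 0.206203 SGD

CNY/SGD = 0.206203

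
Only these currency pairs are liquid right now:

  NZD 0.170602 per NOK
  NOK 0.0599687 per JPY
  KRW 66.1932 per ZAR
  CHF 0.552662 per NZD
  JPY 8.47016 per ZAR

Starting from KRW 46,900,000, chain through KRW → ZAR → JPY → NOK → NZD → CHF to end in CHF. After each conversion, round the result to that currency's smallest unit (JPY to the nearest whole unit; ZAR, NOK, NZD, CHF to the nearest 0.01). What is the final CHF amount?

KRW 46,900,000 ÷ 66.1932 = ZAR 708,531.99
ZAR 708,531.99 × 8.47016 = JPY 6,001,379
JPY 6,001,379 × 0.0599687 = NOK 359,894.90
NOK 359,894.90 × 0.170602 = NZD 61,398.79
NZD 61,398.79 × 0.552662 = CHF 33,932.78

CHF 33,932.78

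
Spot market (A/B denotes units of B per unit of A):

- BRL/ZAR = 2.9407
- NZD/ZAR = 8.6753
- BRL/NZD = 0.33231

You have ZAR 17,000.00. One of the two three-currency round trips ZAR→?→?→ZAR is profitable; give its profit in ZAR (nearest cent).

Profitable loop is ZAR → NZD → BRL → ZAR:
ZAR 17,000.00 ÷ 8.6753 = NZD 1,959.59
NZD 1,959.59 ÷ 0.33231 = BRL 5,896.86
BRL 5,896.86 × 2.9407 = ZAR 17,340.90
Profit = ZAR 17,340.90 − ZAR 17,000.00

Profit: ZAR 340.90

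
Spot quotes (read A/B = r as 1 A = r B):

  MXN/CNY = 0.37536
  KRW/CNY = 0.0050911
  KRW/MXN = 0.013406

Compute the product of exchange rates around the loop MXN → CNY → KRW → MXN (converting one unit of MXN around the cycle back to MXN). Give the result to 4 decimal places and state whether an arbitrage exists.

0.9884 (arbitrage exists)

Around MXN → CNY → KRW → MXN: 1 × 0.37536 ÷ 0.0050911 × 0.013406 = 0.988406
Product < 1; profitable direction is MXN → KRW → CNY → MXN.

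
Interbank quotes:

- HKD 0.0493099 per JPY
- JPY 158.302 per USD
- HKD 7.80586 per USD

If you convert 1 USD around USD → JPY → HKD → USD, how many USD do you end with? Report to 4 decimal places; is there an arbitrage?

1.0000 (no arbitrage)

Around USD → JPY → HKD → USD: 1 × 158.302 × 0.0493099 ÷ 7.80586 = 0.999999
Product ≈ 1 (deviation 0.000%, within rounding noise).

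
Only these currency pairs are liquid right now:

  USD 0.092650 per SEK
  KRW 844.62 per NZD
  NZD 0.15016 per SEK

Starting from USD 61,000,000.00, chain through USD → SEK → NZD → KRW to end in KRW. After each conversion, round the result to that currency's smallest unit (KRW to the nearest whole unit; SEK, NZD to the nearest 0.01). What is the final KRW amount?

KRW 83,502,606,489

USD 61,000,000.00 ÷ 0.092650 = SEK 658,391,797.09
SEK 658,391,797.09 × 0.15016 = NZD 98,864,112.25
NZD 98,864,112.25 × 844.62 = KRW 83,502,606,489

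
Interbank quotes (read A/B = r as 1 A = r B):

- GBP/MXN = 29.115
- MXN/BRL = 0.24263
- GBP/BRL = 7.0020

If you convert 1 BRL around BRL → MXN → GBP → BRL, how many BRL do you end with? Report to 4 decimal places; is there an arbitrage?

0.9912 (arbitrage exists)

Around BRL → MXN → GBP → BRL: 1 ÷ 0.24263 ÷ 29.115 × 7.0020 = 0.991199
Product < 1; profitable direction is BRL → GBP → MXN → BRL.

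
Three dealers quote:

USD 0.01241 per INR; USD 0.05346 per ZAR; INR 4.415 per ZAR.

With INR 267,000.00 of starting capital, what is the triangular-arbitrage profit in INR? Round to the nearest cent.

Profitable loop is INR → USD → ZAR → INR:
INR 267,000.00 × 0.01241 = USD 3,313.47
USD 3,313.47 ÷ 0.05346 = ZAR 61,980.36
ZAR 61,980.36 × 4.415 = INR 273,643.29
Profit = INR 273,643.29 − INR 267,000.00

Profit: INR 6,643.29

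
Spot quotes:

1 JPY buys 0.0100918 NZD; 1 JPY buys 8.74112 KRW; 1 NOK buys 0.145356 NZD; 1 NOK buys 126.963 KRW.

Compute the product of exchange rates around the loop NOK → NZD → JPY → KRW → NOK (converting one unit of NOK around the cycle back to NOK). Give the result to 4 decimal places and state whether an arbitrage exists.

0.9916 (arbitrage exists)

Around NOK → NZD → JPY → KRW → NOK: 1 × 0.145356 ÷ 0.0100918 × 8.74112 ÷ 126.963 = 0.991640
Product < 1; profitable direction is NOK → KRW → JPY → NZD → NOK.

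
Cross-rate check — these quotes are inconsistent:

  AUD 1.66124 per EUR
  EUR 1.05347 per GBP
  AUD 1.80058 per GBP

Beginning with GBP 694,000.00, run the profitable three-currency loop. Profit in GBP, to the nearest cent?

Profitable loop is GBP → AUD → EUR → GBP:
GBP 694,000.00 × 1.80058 = AUD 1,249,602.52
AUD 1,249,602.52 ÷ 1.66124 = EUR 752,210.71
EUR 752,210.71 ÷ 1.05347 = GBP 714,031.45
Profit = GBP 714,031.45 − GBP 694,000.00

Profit: GBP 20,031.45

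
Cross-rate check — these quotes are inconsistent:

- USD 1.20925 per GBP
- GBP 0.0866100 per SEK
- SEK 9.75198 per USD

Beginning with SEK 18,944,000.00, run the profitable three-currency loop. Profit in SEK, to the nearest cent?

Profitable loop is SEK → GBP → USD → SEK:
SEK 18,944,000.00 × 0.0866100 = GBP 1,640,739.84
GBP 1,640,739.84 × 1.20925 = USD 1,984,064.65
USD 1,984,064.65 × 9.75198 = SEK 19,348,558.80
Profit = SEK 19,348,558.80 − SEK 18,944,000.00

Profit: SEK 404,558.80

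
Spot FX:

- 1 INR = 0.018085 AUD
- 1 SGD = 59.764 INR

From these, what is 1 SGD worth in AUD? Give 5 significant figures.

1 SGD × 59.764 = 59.764 INR
59.764 INR × 0.018085 = 1.08083 AUD

SGD/AUD = 1.0808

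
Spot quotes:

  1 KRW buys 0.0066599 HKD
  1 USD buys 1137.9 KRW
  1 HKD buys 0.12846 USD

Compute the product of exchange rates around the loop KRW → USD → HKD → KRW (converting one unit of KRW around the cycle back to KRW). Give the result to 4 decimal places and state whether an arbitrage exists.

1.0272 (arbitrage exists)

Around KRW → USD → HKD → KRW: 1 ÷ 1137.9 ÷ 0.12846 ÷ 0.0066599 = 1.027212
Product > 1; profitable direction is KRW → USD → HKD → KRW.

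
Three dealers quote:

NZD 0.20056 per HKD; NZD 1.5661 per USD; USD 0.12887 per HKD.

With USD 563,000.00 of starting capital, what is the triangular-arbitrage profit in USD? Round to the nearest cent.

Profit: USD 3,546.28

Profitable loop is USD → NZD → HKD → USD:
USD 563,000.00 × 1.5661 = NZD 881,714.30
NZD 881,714.30 ÷ 0.20056 = HKD 4,396,261.97
HKD 4,396,261.97 × 0.12887 = USD 566,546.28
Profit = USD 566,546.28 − USD 563,000.00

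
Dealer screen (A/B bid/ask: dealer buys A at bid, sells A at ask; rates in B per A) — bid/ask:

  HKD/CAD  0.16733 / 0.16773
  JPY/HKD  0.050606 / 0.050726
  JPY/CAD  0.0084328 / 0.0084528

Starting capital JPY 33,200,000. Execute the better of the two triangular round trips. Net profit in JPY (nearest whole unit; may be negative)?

Best loop JPY → HKD → CAD → JPY:
JPY 33,200,000 × 0.050606 (sell JPY at bid) = HKD 1,680,119.20
HKD 1,680,119.20 × 0.16733 (sell HKD at bid) = CAD 281,134.35
CAD 281,134.35 ÷ 0.0084528 (buy JPY at ask) = JPY 33,259,316

Net profit: JPY 59,316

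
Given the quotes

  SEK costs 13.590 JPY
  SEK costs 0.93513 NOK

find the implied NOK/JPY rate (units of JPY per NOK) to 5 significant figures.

NOK/JPY = 14.533

1 NOK ÷ 0.93513 = 1.06937 SEK
1.06937 SEK × 13.590 = 14.5327 JPY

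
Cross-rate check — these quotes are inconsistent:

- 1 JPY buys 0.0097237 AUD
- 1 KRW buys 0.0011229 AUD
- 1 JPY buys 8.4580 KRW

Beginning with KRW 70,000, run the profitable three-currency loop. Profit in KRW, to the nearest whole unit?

Profitable loop is KRW → JPY → AUD → KRW:
KRW 70,000 ÷ 8.4580 = JPY 8,276
JPY 8,276 × 0.0097237 = AUD 80.48
AUD 80.48 ÷ 0.0011229 = KRW 71,667
Profit = KRW 71,667 − KRW 70,000

Profit: KRW 1,667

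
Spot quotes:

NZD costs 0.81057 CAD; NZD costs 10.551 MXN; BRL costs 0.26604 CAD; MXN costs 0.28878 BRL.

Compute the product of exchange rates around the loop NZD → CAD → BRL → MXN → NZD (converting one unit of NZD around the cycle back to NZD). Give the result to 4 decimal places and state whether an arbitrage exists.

1.0000 (no arbitrage)

Around NZD → CAD → BRL → MXN → NZD: 1 × 0.81057 ÷ 0.26604 ÷ 0.28878 ÷ 10.551 = 0.999961
Product ≈ 1 (deviation 0.004%, within rounding noise).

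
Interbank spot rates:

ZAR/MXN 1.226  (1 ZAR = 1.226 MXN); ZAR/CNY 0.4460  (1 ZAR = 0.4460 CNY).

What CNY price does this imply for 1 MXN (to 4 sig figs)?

MXN/CNY = 0.3638

1 MXN ÷ 1.226 = 0.815661 ZAR
0.815661 ZAR × 0.4460 = 0.363785 CNY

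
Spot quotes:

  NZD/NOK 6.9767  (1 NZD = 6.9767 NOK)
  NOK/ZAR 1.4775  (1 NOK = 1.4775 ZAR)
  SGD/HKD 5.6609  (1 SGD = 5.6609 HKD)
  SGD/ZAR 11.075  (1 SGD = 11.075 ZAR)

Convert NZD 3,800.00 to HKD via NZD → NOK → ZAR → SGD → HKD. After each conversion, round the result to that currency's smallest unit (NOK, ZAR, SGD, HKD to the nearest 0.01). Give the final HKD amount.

NZD 3,800.00 × 6.9767 = NOK 26,511.46
NOK 26,511.46 × 1.4775 = ZAR 39,170.68
ZAR 39,170.68 ÷ 11.075 = SGD 3,536.86
SGD 3,536.86 × 5.6609 = HKD 20,021.81

HKD 20,021.81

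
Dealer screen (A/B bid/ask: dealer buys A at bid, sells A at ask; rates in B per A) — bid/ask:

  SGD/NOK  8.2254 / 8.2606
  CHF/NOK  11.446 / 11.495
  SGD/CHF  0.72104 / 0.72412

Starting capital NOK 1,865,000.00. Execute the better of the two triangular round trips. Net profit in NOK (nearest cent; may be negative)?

Best loop NOK → SGD → CHF → NOK:
NOK 1,865,000.00 ÷ 8.2606 (buy SGD at ask) = SGD 225,770.53
SGD 225,770.53 × 0.72104 (sell SGD at bid) = CHF 162,789.58
CHF 162,789.58 × 11.446 (sell CHF at bid) = NOK 1,863,289.53

Net result: NOK -1,710.47 (no profitable arbitrage after spreads)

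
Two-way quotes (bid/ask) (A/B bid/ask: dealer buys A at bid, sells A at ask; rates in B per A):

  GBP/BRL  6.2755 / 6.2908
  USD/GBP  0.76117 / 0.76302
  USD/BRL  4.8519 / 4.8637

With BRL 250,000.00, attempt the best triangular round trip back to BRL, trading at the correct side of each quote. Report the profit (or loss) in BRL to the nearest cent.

Best loop BRL → GBP → USD → BRL:
BRL 250,000.00 ÷ 6.2908 (buy GBP at ask) = GBP 39,740.57
GBP 39,740.57 ÷ 0.76302 (buy USD at ask) = USD 52,083.27
USD 52,083.27 × 4.8519 (sell USD at bid) = BRL 252,702.80

Net profit: BRL 2,702.80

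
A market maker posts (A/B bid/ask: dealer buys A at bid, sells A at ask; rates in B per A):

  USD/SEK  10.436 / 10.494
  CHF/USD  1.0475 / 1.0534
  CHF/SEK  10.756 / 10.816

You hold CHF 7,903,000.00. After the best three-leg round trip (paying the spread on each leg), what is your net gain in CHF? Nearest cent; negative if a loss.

Net profit: CHF 84,546.61

Best loop CHF → USD → SEK → CHF:
CHF 7,903,000.00 × 1.0475 (sell CHF at bid) = USD 8,278,392.50
USD 8,278,392.50 × 10.436 (sell USD at bid) = SEK 86,393,304.13
SEK 86,393,304.13 ÷ 10.816 (buy CHF at ask) = CHF 7,987,546.61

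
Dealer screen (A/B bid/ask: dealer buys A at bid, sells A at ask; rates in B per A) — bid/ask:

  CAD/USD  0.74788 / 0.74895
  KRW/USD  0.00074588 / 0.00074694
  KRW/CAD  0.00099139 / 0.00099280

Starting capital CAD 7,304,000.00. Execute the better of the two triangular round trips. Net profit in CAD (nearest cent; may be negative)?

Best loop CAD → KRW → USD → CAD:
CAD 7,304,000.00 ÷ 0.00099280 (buy KRW at ask) = KRW 7,356,970,185
KRW 7,356,970,185 × 0.00074588 (sell KRW at bid) = USD 5,487,416.92
USD 5,487,416.92 ÷ 0.74895 (buy CAD at ask) = CAD 7,326,813.43

Net profit: CAD 22,813.43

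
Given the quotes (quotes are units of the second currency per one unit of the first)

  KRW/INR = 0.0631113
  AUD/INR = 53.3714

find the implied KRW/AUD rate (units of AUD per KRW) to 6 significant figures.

1 KRW × 0.0631113 = 0.0631113 INR
0.0631113 INR ÷ 53.3714 = 0.00118249 AUD

KRW/AUD = 0.00118249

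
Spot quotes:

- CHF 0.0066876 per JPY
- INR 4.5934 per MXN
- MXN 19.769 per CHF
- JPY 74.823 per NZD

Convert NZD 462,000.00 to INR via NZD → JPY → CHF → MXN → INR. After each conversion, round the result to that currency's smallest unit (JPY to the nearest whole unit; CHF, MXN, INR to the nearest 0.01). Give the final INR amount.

NZD 462,000.00 × 74.823 = JPY 34,568,226
JPY 34,568,226 × 0.0066876 = CHF 231,178.47
CHF 231,178.47 × 19.769 = MXN 4,570,167.17
MXN 4,570,167.17 × 4.5934 = INR 20,992,605.88

INR 20,992,605.88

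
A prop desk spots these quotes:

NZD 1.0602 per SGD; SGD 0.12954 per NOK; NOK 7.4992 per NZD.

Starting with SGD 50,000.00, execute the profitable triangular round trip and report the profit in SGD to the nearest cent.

Profitable loop is SGD → NZD → NOK → SGD:
SGD 50,000.00 × 1.0602 = NZD 53,010.00
NZD 53,010.00 × 7.4992 = NOK 397,532.59
NOK 397,532.59 × 0.12954 = SGD 51,496.37
Profit = SGD 51,496.37 − SGD 50,000.00

Profit: SGD 1,496.37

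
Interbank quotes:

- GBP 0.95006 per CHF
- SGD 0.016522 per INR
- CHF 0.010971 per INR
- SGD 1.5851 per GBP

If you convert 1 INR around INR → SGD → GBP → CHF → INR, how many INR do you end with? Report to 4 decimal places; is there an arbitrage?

Around INR → SGD → GBP → CHF → INR: 1 × 0.016522 ÷ 1.5851 ÷ 0.95006 ÷ 0.010971 = 1.000020
Product ≈ 1 (deviation 0.002%, within rounding noise).

1.0000 (no arbitrage)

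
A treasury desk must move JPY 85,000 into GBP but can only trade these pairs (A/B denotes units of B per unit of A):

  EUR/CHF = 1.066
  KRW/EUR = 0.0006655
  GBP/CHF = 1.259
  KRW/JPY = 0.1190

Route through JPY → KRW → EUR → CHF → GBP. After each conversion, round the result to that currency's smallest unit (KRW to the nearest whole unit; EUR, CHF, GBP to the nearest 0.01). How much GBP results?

JPY 85,000 ÷ 0.1190 = KRW 714,286
KRW 714,286 × 0.0006655 = EUR 475.36
EUR 475.36 × 1.066 = CHF 506.73
CHF 506.73 ÷ 1.259 = GBP 402.49

GBP 402.49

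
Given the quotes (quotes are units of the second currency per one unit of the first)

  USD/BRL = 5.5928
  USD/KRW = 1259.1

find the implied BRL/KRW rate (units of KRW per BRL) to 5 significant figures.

BRL/KRW = 225.13

1 BRL ÷ 5.5928 = 0.178801 USD
0.178801 USD × 1259.1 = 225.129 KRW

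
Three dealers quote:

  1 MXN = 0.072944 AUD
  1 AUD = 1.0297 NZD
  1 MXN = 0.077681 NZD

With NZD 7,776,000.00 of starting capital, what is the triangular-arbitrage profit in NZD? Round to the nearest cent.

Profitable loop is NZD → AUD → MXN → NZD:
NZD 7,776,000.00 ÷ 1.0297 = AUD 7,551,714.09
AUD 7,551,714.09 ÷ 0.072944 = MXN 103,527,556.64
MXN 103,527,556.64 × 0.077681 = NZD 8,042,124.13
Profit = NZD 8,042,124.13 − NZD 7,776,000.00

Profit: NZD 266,124.13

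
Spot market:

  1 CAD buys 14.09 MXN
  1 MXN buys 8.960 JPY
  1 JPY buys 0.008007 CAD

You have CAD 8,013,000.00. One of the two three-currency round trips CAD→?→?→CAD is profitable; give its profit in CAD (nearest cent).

Profit: CAD 86,980.51

Profitable loop is CAD → MXN → JPY → CAD:
CAD 8,013,000.00 × 14.09 = MXN 112,903,170.00
MXN 112,903,170.00 × 8.960 = JPY 1,011,612,403
JPY 1,011,612,403 × 0.008007 = CAD 8,099,980.51
Profit = CAD 8,099,980.51 − CAD 8,013,000.00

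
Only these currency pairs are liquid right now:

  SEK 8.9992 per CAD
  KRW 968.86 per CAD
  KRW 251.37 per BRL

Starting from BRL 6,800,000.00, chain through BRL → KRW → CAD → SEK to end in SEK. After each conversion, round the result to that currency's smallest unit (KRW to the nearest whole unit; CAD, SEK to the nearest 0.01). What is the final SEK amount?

BRL 6,800,000.00 × 251.37 = KRW 1,709,316,000
KRW 1,709,316,000 ÷ 968.86 = CAD 1,764,254.90
CAD 1,764,254.90 × 8.9992 = SEK 15,876,882.70

SEK 15,876,882.70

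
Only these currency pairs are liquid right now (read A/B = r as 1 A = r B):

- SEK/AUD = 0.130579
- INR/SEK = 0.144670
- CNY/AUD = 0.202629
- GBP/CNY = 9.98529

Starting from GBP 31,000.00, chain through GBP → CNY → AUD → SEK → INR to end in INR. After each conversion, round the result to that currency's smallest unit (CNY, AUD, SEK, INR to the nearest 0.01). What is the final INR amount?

INR 3,320,260.52

GBP 31,000.00 × 9.98529 = CNY 309,543.99
CNY 309,543.99 × 0.202629 = AUD 62,722.59
AUD 62,722.59 ÷ 0.130579 = SEK 480,342.09
SEK 480,342.09 ÷ 0.144670 = INR 3,320,260.52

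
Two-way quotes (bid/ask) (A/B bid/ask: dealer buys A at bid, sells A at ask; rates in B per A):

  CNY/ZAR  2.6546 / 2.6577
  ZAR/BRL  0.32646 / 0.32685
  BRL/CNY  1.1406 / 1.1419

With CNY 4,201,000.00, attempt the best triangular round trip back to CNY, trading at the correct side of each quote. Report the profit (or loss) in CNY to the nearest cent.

Net profit: CNY 34,163.32

Best loop CNY → BRL → ZAR → CNY:
CNY 4,201,000.00 ÷ 1.1419 (buy BRL at ask) = BRL 3,678,956.13
BRL 3,678,956.13 ÷ 0.32685 (buy ZAR at ask) = ZAR 11,255,793.56
ZAR 11,255,793.56 ÷ 2.6577 (buy CNY at ask) = CNY 4,235,163.32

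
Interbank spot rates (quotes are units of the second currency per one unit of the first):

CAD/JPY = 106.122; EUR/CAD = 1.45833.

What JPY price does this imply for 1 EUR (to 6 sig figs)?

EUR/JPY = 154.761

1 EUR × 1.45833 = 1.45833 CAD
1.45833 CAD × 106.122 = 154.761 JPY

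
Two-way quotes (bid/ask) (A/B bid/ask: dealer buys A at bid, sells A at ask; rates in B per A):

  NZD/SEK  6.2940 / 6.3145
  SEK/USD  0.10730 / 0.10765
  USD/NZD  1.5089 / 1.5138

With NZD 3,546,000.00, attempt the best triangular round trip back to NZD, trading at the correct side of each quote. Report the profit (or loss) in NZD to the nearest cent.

Net profit: NZD 67,479.96

Best loop NZD → SEK → USD → NZD:
NZD 3,546,000.00 × 6.2940 (sell NZD at bid) = SEK 22,318,524.00
SEK 22,318,524.00 × 0.10730 (sell SEK at bid) = USD 2,394,777.63
USD 2,394,777.63 × 1.5089 (sell USD at bid) = NZD 3,613,479.96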